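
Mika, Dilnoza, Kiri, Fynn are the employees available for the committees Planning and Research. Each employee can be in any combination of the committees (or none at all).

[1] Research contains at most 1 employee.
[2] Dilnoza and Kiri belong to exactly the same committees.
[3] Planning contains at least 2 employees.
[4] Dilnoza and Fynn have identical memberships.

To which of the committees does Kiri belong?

Kiri: Planning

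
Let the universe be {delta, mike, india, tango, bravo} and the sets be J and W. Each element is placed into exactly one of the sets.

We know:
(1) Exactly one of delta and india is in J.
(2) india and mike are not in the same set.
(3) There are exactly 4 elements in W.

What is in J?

J = {india}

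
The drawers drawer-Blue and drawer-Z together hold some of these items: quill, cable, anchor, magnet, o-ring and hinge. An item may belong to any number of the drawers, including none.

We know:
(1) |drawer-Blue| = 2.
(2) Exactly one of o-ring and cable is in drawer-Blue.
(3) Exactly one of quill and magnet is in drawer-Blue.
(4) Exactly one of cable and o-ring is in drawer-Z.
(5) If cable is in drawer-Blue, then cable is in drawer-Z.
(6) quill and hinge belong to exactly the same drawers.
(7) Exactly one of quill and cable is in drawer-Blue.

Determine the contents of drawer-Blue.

drawer-Blue = {cable, magnet}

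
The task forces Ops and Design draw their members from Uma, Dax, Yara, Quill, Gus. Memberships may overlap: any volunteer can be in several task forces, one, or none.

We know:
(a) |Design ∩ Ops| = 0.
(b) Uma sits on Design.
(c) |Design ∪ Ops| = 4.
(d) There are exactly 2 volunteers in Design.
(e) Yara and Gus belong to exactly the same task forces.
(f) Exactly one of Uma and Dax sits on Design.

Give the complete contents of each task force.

Ops = {Gus, Yara}; Design = {Quill, Uma}

From (b): Uma ∈ Design.
(f) (exactly one): Dax ∉ Design.
Suppose Uma ∈ Ops: no assignment then satisfies all the clues, so Uma ∉ Ops.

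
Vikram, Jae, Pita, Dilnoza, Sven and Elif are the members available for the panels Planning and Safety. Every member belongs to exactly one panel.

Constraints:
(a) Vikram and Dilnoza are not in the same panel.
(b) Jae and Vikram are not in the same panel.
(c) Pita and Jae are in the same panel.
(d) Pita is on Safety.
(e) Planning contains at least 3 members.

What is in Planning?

From (d): Pita ∈ Safety.
(c): Jae matches Pita: Jae ∉ Planning.
(c): Jae matches Pita: Jae ∈ Safety.
(b): Vikram ∉ Safety.
Only one panel left: Vikram ∈ Planning.
(a): Dilnoza ∉ Planning.
(e): only 3 candidates remain for Planning, so all are in.
Only one panel left: Dilnoza ∈ Safety.

Planning = {Elif, Sven, Vikram}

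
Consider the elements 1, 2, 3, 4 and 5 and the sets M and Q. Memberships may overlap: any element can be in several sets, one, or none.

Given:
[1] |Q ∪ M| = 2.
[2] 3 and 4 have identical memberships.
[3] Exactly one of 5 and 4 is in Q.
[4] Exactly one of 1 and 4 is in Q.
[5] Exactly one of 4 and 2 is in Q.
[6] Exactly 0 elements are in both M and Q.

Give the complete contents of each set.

M = {}; Q = {3, 4}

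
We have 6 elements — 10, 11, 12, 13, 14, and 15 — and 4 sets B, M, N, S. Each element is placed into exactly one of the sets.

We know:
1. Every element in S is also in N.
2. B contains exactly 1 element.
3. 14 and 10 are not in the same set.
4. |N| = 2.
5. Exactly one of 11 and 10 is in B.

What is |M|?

3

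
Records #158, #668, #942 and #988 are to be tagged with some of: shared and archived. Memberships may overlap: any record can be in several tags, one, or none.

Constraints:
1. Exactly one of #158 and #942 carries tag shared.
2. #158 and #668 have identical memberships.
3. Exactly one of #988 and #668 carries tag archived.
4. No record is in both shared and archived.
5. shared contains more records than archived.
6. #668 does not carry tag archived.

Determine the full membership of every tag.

shared = {#158, #668}; archived = {#988}

From (6): #668 ∉ archived.
(2): #158 matches #668: #158 ∉ archived.
(3) (exactly one): #988 ∈ archived.
(4) (disjoint): #988 ∉ shared.
Suppose #158 ∉ shared: no assignment then satisfies all the clues, so #158 ∈ shared.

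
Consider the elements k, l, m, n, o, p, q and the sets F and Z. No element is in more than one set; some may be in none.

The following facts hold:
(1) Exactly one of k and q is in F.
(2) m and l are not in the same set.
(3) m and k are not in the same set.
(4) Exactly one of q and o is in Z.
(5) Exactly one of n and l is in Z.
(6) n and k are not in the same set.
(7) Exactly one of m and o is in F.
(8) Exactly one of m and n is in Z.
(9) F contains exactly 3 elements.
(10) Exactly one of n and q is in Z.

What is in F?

F = {m, p, q}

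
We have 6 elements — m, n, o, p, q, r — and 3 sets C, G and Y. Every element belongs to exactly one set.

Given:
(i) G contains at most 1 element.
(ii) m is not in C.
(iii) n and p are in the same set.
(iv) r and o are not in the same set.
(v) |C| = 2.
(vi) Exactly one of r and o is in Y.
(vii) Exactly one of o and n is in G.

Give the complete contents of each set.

C = {n, p}; G = {o}; Y = {m, q, r}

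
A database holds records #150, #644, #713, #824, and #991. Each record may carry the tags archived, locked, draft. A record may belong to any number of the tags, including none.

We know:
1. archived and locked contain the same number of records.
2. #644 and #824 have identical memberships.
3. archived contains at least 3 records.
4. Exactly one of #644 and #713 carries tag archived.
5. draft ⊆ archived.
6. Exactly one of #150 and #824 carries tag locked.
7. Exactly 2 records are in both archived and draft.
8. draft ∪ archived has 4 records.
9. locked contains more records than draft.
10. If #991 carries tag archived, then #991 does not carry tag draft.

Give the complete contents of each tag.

archived = {#150, #644, #824, #991}; locked = {#644, #713, #824, #991}; draft = {#644, #824}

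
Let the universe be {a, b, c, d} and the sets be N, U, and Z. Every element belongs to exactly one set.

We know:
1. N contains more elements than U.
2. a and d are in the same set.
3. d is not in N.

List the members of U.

U = {}

From (3): d ∉ N.
(2): a matches d: a ∉ N.
Suppose a ∈ U: no assignment then satisfies all the clues, so a ∉ U.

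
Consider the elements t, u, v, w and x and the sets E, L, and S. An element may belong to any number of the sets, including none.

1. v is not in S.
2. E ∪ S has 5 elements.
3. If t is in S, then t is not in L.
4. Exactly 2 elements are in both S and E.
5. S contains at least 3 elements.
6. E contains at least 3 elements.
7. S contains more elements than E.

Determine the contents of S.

From (1): v ∉ S.
Suppose t ∉ S: no assignment then satisfies all the clues, so t ∈ S.

S = {t, u, w, x}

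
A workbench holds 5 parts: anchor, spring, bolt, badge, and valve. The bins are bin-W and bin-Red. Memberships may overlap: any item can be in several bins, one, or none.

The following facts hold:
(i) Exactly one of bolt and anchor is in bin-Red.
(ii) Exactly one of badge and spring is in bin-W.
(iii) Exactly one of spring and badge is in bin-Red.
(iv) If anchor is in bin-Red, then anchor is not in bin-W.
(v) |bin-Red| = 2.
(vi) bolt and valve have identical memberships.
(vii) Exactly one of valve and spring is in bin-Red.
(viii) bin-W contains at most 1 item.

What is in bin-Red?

bin-Red = {anchor, spring}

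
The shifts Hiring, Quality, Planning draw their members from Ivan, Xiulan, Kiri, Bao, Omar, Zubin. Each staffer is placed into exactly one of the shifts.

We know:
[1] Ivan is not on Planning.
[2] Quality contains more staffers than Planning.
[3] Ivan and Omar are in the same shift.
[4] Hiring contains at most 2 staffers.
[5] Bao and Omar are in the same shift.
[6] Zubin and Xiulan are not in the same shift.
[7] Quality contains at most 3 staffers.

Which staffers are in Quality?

Quality = {Bao, Ivan, Omar}

From (1): Ivan ∉ Planning.
(3): Omar matches Ivan: Omar ∉ Planning.
(5): Bao matches Omar: Bao ∉ Planning.
Suppose Ivan ∉ Quality: no assignment then satisfies all the clues, so Ivan ∈ Quality.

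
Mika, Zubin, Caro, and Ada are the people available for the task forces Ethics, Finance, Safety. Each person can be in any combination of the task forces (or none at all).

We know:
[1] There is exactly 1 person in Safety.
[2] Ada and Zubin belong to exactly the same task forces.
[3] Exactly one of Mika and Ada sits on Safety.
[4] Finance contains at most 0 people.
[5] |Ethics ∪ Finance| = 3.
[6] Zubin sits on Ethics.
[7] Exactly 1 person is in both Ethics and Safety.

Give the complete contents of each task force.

Ethics = {Ada, Mika, Zubin}; Finance = {}; Safety = {Mika}

From (6): Zubin ∈ Ethics.
(2): Ada matches Zubin: Ada ∈ Ethics.
(4): Finance already has 0, so the rest are out.
Suppose Mika ∉ Ethics: no assignment then satisfies all the clues, so Mika ∈ Ethics.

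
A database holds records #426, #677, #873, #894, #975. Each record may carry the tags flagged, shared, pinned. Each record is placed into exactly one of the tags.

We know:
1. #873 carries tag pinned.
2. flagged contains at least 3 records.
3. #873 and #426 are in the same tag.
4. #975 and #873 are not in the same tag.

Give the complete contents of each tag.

flagged = {#677, #894, #975}; shared = {}; pinned = {#426, #873}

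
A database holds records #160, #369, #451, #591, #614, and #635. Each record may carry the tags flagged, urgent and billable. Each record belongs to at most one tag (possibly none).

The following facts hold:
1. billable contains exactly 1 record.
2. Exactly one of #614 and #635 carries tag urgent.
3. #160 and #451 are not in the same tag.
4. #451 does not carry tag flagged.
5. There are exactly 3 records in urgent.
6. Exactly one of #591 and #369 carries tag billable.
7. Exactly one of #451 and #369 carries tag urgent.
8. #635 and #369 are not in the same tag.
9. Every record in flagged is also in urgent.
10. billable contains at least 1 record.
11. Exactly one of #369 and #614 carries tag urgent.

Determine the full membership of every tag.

From (4): #451 ∉ flagged.
Suppose #160 ∈ flagged: no assignment then satisfies all the clues, so #160 ∉ flagged.

flagged = {}; urgent = {#451, #591, #614}; billable = {#369}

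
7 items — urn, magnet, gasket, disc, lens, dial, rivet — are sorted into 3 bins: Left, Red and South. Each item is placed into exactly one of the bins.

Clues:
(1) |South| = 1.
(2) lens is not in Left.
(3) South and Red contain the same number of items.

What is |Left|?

5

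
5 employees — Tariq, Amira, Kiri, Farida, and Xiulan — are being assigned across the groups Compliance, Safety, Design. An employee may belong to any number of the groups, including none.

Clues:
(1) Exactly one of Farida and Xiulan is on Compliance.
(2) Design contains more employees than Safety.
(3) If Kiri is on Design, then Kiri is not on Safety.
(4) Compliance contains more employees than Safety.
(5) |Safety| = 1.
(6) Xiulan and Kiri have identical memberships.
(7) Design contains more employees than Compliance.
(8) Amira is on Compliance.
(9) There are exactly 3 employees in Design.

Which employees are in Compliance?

Compliance = {Amira, Farida}

From (8): Amira ∈ Compliance.
Suppose Tariq ∈ Compliance: no assignment then satisfies all the clues, so Tariq ∉ Compliance.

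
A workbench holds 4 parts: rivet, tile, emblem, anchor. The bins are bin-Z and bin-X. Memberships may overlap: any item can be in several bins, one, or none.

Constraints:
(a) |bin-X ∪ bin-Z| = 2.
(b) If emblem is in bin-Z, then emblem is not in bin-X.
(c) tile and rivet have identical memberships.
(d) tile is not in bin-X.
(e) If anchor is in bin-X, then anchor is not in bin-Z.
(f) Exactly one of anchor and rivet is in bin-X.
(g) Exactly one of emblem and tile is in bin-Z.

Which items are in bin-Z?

bin-Z = {emblem}

From (d): tile ∉ bin-X.
(c): rivet matches tile: rivet ∉ bin-X.
(f) (exactly one): anchor ∈ bin-X.
(e): anchor ∉ bin-Z.
Suppose rivet ∈ bin-Z: no assignment then satisfies all the clues, so rivet ∉ bin-Z.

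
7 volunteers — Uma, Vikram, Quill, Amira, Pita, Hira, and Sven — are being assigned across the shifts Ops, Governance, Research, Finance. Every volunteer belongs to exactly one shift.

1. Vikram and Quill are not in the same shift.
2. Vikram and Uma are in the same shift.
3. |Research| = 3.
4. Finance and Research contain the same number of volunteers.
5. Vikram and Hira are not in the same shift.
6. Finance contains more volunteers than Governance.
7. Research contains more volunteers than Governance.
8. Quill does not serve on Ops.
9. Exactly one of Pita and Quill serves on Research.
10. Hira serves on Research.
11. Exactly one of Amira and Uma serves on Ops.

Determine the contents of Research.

Research = {Hira, Quill, Sven}

From (8): Quill ∉ Ops.
From (10): Hira ∈ Research.
(5): Vikram ∉ Research.
(2): Uma matches Vikram: Uma ∉ Research.
Suppose Quill ∉ Research: no assignment then satisfies all the clues, so Quill ∈ Research.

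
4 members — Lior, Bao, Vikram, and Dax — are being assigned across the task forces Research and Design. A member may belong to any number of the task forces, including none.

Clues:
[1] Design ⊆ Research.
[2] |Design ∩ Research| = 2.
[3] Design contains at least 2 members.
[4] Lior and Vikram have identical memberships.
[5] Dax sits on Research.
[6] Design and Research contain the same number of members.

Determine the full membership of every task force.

Research = {Bao, Dax}; Design = {Bao, Dax}

From (5): Dax ∈ Research.
Suppose Lior ∈ Research: no assignment then satisfies all the clues, so Lior ∉ Research.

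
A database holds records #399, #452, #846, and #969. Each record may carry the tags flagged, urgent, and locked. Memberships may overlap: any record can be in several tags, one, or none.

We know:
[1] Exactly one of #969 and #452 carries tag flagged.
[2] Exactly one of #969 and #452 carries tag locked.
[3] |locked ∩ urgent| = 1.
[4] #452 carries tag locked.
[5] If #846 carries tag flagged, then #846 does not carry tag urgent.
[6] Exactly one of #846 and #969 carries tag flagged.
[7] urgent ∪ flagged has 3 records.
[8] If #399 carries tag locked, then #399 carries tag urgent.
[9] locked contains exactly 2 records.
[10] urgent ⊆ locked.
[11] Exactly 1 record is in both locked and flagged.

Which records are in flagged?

From (4): #452 ∈ locked.
(2) (exactly one): #969 ∉ locked.
(10) contrapositive: #969 ∉ urgent.
Suppose #399 ∈ flagged: no assignment then satisfies all the clues, so #399 ∉ flagged.

flagged = {#452, #846}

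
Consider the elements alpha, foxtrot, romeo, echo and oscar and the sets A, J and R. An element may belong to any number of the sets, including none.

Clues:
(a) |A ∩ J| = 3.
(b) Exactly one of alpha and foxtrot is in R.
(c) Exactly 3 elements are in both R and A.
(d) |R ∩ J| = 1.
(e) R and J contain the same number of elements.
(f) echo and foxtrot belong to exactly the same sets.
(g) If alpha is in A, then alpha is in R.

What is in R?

R = {alpha, oscar, romeo}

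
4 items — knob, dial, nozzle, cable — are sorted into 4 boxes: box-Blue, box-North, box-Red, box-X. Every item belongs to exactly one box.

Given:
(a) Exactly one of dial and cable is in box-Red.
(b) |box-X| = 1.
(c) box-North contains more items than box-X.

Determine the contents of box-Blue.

box-Blue = {}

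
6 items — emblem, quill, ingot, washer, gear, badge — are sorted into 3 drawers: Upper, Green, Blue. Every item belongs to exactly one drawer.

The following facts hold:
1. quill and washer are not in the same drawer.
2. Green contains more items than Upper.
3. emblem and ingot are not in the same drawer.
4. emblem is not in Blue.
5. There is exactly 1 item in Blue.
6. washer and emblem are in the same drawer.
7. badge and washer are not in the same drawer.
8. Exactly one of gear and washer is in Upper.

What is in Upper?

Upper = {emblem, washer}

From (4): emblem ∉ Blue.
(6): washer matches emblem: washer ∉ Blue.
Suppose emblem ∉ Upper: no assignment then satisfies all the clues, so emblem ∈ Upper.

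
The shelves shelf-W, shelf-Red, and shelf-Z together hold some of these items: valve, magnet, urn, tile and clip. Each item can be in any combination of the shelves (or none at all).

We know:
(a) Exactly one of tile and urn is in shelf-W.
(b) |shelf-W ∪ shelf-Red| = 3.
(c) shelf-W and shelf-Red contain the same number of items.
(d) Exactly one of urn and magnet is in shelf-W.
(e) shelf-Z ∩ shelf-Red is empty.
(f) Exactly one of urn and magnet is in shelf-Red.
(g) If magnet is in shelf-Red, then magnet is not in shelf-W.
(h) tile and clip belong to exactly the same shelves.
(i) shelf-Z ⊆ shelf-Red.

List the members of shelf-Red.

shelf-Red = {magnet, valve}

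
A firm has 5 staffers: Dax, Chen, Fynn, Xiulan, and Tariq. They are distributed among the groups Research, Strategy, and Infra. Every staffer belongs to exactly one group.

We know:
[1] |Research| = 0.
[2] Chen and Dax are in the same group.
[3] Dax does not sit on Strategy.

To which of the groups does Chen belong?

Chen: Infra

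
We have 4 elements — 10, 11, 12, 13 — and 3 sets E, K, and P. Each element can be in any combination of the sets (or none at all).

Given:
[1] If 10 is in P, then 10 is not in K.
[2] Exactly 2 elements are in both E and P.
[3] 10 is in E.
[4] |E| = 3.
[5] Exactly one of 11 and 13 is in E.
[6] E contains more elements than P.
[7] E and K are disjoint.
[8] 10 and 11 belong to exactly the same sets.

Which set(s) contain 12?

12: E

From (3): 10 ∈ E.
(7) (disjoint): 10 ∉ K.
(8): 11 matches 10: 11 ∈ E.
(8): 11 matches 10: 11 ∉ K.
(5) (exactly one): 13 ∉ E.
(4): only 3 candidates remain for E, so all are in.
(7) (disjoint): 12 ∉ K.
Suppose 12 ∈ P: no assignment then satisfies all the clues, so 12 ∉ P.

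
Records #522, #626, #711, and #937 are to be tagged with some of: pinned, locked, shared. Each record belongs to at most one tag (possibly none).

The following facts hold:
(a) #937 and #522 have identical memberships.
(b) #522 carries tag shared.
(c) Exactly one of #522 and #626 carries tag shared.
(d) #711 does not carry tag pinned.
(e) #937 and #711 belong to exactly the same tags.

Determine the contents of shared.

From (b): #522 ∈ shared.
From (d): #711 ∉ pinned.
(a): #937 matches #522: #937 ∉ pinned.
(a): #937 matches #522: #937 ∉ locked.
(a): #937 matches #522: #937 ∈ shared.
(c) (exactly one): #626 ∉ shared.
(e): #711 matches #937: #711 ∉ locked.
(e): #711 matches #937: #711 ∈ shared.

shared = {#522, #711, #937}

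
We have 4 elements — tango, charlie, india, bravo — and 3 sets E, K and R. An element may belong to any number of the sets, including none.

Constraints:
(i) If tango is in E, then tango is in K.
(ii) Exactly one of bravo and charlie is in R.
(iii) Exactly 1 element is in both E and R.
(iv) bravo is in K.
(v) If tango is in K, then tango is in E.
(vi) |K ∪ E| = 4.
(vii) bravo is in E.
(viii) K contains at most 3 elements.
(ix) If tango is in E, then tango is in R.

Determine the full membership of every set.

E = {bravo, india, tango}; K = {bravo, charlie, tango}; R = {charlie, tango}

From (iv): bravo ∈ K.
From (vii): bravo ∈ E.
Suppose tango ∉ E: no assignment then satisfies all the clues, so tango ∈ E.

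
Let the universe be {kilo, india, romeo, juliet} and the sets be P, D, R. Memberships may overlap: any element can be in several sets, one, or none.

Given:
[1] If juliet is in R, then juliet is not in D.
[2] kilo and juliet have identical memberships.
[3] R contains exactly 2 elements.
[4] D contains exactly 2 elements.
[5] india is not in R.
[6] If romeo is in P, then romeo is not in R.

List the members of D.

D = {india, romeo}

From (5): india ∉ R.
Suppose kilo ∈ D: no assignment then satisfies all the clues, so kilo ∉ D.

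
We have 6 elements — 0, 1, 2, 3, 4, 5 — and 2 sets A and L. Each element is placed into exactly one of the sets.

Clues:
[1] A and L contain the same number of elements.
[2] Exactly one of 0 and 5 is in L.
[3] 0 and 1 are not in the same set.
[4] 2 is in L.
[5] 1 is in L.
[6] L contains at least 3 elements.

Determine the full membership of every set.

A = {0, 3, 4}; L = {1, 2, 5}

From (4): 2 ∈ L.
From (5): 1 ∈ L.
(3): 0 ∉ L.
Only one set left: 0 ∈ A.
(2) (exactly one): 5 ∈ L.
Suppose 3 ∉ A: no assignment then satisfies all the clues, so 3 ∈ A.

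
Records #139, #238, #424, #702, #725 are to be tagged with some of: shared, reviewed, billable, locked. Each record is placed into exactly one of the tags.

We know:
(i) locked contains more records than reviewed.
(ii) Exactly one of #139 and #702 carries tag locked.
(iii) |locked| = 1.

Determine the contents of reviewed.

reviewed = {}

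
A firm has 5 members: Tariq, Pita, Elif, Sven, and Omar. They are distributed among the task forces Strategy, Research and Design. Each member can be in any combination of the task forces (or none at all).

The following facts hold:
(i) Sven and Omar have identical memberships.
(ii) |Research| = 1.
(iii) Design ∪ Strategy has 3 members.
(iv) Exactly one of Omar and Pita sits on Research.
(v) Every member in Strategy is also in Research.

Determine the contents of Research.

Research = {Pita}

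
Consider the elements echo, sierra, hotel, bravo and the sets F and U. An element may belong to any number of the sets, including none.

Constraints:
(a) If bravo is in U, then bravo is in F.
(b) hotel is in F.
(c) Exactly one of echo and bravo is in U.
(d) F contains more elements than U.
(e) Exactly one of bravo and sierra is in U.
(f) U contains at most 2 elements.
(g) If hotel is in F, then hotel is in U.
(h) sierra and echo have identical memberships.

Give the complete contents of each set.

F = {bravo, echo, hotel, sierra}; U = {bravo, hotel}

From (b): hotel ∈ F.
(g): hotel ∈ U.
Suppose echo ∉ F: no assignment then satisfies all the clues, so echo ∈ F.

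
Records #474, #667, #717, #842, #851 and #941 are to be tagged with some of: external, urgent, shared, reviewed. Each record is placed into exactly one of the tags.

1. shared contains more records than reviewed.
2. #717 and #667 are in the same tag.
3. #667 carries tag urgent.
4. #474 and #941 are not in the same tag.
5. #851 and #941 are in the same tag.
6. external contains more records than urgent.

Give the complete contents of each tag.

external = {#842, #851, #941}; urgent = {#667, #717}; shared = {#474}; reviewed = {}

From (3): #667 ∈ urgent.
(2): #717 matches #667: #717 ∉ external.
(2): #717 matches #667: #717 ∈ urgent.
Suppose #474 ∈ external: no assignment then satisfies all the clues, so #474 ∉ external.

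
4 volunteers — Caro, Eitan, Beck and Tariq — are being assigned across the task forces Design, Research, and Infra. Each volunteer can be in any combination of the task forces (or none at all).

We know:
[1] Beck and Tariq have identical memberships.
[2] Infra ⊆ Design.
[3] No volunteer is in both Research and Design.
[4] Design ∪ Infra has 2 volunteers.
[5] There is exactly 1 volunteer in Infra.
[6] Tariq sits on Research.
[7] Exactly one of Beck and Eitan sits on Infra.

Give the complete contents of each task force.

Design = {Caro, Eitan}; Research = {Beck, Tariq}; Infra = {Eitan}

From (6): Tariq ∈ Research.
(1): Beck matches Tariq: Beck ∈ Research.
(3) (disjoint): Beck ∉ Design.
(3) (disjoint): Tariq ∉ Design.
(2) contrapositive: Beck ∉ Infra.
(2) contrapositive: Tariq ∉ Infra.
(7) (exactly one): Eitan ∈ Infra.
(2) with Eitan ∈ Infra: Eitan ∈ Design.
(3) (disjoint): Eitan ∉ Research.
(5): Infra already has 1, so the rest are out.
Suppose Caro ∉ Design: no assignment then satisfies all the clues, so Caro ∈ Design.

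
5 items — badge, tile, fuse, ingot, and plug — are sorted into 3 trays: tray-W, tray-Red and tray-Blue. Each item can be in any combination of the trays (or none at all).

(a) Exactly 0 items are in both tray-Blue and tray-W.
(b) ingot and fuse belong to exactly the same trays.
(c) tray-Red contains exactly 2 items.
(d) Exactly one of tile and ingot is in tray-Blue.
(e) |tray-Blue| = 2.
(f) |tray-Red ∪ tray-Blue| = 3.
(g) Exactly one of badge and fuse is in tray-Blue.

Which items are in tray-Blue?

tray-Blue = {badge, tile}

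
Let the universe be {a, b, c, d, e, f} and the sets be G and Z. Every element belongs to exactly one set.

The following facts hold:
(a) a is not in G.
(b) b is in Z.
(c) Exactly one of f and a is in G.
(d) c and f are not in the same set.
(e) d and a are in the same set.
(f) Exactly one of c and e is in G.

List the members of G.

G = {e, f}

From (a): a ∉ G.
From (b): b ∈ Z.
(c) (exactly one): f ∈ G.
(d): c ∉ G.
(e): d matches a: d ∉ G.
(f) (exactly one): e ∈ G.
Only one set left: a ∈ Z.
Only one set left: c ∈ Z.
Only one set left: d ∈ Z.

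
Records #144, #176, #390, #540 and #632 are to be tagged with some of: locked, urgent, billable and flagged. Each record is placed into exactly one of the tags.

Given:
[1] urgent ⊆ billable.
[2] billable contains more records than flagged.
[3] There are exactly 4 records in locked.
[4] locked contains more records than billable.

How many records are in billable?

1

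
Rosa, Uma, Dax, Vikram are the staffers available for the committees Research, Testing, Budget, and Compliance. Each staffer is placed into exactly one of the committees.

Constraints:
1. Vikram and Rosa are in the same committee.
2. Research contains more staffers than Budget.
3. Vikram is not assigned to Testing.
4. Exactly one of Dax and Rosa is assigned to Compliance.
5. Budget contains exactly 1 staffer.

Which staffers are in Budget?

Budget = {Uma}

From (3): Vikram ∉ Testing.
(1): Rosa matches Vikram: Rosa ∉ Testing.
Suppose Rosa ∈ Budget: no assignment then satisfies all the clues, so Rosa ∉ Budget.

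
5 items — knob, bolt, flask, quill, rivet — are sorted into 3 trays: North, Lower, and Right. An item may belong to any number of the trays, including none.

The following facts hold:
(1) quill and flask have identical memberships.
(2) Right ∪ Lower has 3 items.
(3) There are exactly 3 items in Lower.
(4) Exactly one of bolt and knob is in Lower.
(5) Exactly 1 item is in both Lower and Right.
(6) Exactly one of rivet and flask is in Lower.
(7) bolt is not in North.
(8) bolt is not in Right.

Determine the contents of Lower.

Lower = {flask, knob, quill}

From (7): bolt ∉ North.
From (8): bolt ∉ Right.
Suppose knob ∉ Lower: no assignment then satisfies all the clues, so knob ∈ Lower.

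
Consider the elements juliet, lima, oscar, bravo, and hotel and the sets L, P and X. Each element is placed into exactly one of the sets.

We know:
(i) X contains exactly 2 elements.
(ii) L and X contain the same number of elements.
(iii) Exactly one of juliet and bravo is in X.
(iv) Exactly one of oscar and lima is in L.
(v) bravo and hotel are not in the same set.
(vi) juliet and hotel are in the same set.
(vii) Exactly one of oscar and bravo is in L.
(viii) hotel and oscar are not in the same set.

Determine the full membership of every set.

L = {bravo, lima}; P = {oscar}; X = {hotel, juliet}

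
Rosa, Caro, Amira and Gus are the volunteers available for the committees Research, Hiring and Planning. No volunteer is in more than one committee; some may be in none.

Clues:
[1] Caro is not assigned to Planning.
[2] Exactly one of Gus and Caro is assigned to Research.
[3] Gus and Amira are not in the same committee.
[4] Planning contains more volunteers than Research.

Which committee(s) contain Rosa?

Rosa: Planning

From (1): Caro ∉ Planning.
Suppose Rosa ∈ Research: no assignment then satisfies all the clues, so Rosa ∉ Research.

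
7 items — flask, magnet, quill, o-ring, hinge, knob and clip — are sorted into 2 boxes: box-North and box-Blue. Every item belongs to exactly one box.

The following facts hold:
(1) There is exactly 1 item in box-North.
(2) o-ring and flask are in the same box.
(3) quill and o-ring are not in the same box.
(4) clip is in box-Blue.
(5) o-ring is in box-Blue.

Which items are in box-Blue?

box-Blue = {clip, flask, hinge, knob, magnet, o-ring}

From (4): clip ∈ box-Blue.
From (5): o-ring ∈ box-Blue.
(2): flask matches o-ring: flask ∉ box-North.
(2): flask matches o-ring: flask ∈ box-Blue.
(3): quill ∉ box-Blue.
Only one box left: quill ∈ box-North.
(1): box-North already has 1, so the rest are out.
Only one box left: magnet ∈ box-Blue.
Only one box left: hinge ∈ box-Blue.
Only one box left: knob ∈ box-Blue.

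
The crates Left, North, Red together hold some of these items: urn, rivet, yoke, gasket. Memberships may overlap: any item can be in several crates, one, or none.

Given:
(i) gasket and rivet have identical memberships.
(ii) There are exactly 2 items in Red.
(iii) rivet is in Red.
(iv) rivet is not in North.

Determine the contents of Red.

Red = {gasket, rivet}

From (iii): rivet ∈ Red.
From (iv): rivet ∉ North.
(i): gasket matches rivet: gasket ∉ North.
(i): gasket matches rivet: gasket ∈ Red.
(ii): Red already has 2, so the rest are out.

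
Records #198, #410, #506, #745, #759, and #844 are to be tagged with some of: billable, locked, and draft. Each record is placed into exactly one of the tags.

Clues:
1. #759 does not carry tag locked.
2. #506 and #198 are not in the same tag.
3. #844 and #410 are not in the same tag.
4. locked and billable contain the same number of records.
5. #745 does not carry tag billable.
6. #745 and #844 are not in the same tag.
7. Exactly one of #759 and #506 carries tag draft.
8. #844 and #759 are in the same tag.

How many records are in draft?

2

From (1): #759 ∉ locked.
From (5): #745 ∉ billable.
(8): #844 matches #759: #844 ∉ locked.
Suppose #198 ∈ draft: no assignment then satisfies all the clues, so #198 ∉ draft.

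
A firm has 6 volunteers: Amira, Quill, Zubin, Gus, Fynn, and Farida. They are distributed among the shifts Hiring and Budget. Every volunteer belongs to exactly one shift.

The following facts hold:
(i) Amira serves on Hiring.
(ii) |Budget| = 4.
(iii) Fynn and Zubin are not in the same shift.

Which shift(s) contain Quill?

Quill: Budget

From (i): Amira ∈ Hiring.
Suppose Quill ∈ Hiring: no assignment then satisfies all the clues, so Quill ∉ Hiring.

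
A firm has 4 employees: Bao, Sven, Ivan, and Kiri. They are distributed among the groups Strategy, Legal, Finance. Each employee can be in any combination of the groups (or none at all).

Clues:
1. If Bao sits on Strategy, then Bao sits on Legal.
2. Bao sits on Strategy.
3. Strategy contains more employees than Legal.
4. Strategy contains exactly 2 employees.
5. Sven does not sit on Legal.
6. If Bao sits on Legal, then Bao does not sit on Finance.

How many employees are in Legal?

1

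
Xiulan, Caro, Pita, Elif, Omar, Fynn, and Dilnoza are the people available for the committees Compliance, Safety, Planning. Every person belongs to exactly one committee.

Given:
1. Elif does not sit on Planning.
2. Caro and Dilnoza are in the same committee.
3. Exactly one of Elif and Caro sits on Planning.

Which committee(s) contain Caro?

From (1): Elif ∉ Planning.
(3) (exactly one): Caro ∈ Planning.
(2): Dilnoza matches Caro: Dilnoza ∉ Compliance.
(2): Dilnoza matches Caro: Dilnoza ∉ Safety.
(2): Dilnoza matches Caro: Dilnoza ∈ Planning.

Caro: Planning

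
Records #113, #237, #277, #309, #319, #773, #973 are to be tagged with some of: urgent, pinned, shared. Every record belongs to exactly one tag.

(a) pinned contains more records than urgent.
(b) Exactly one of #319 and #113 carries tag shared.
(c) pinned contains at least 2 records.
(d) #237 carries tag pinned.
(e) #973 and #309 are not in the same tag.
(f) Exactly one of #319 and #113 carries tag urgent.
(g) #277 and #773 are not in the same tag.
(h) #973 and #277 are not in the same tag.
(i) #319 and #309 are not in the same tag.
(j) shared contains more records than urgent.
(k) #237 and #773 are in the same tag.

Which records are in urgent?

From (d): #237 ∈ pinned.
(k): #773 matches #237: #773 ∉ urgent.
(k): #773 matches #237: #773 ∈ pinned.
(g): #277 ∉ pinned.
Suppose #113 ∈ urgent: no assignment then satisfies all the clues, so #113 ∉ urgent.

urgent = {#319}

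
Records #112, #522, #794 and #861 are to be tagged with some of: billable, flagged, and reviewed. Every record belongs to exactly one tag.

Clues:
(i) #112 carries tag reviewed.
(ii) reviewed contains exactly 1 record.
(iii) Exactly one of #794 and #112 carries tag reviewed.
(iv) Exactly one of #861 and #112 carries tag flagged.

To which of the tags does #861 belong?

From (i): #112 ∈ reviewed.
(ii): reviewed already has 1, so the rest are out.
(iv) (exactly one): #861 ∈ flagged.

#861: flagged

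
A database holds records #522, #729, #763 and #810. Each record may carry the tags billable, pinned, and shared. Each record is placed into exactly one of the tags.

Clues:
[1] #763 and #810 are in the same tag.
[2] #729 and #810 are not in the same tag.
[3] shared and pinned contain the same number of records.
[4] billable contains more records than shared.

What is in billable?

billable = {#763, #810}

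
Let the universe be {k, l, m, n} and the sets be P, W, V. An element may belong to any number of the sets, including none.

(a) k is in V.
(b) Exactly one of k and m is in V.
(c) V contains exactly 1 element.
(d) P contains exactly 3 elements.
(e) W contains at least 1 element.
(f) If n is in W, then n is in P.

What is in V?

V = {k}

From (a): k ∈ V.
(b) (exactly one): m ∉ V.
(c): V already has 1, so the rest are out.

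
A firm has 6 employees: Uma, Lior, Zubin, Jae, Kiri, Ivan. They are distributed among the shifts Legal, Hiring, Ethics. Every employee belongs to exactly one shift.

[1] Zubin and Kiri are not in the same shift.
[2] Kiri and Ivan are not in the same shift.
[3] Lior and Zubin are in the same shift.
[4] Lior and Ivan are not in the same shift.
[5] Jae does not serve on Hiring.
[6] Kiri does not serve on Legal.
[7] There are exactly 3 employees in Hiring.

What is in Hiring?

Hiring = {Lior, Uma, Zubin}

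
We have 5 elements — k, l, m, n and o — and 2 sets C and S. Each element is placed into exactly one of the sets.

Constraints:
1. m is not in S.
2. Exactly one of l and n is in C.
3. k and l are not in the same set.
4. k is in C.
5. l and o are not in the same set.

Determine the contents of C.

C = {k, m, n, o}

From (1): m ∉ S.
From (4): k ∈ C.
(3): l ∉ C.
Only one set left: l ∈ S.
Only one set left: m ∈ C.
(2) (exactly one): n ∈ C.
(5): o ∉ S.
Only one set left: o ∈ C.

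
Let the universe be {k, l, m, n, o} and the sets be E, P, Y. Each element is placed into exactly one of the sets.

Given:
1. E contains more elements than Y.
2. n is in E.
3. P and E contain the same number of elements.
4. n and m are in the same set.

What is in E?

E = {m, n}

From (2): n ∈ E.
(4): m matches n: m ∈ E.
Suppose k ∈ E: no assignment then satisfies all the clues, so k ∉ E.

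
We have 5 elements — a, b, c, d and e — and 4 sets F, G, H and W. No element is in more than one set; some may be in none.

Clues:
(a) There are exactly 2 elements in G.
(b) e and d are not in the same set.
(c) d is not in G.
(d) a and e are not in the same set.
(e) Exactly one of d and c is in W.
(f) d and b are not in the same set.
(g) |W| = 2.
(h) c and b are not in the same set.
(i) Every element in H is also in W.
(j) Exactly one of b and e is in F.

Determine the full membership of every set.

F = {b}; G = {c, e}; H = {}; W = {a, d}

From (c): d ∉ G.
Suppose a ∈ F: no assignment then satisfies all the clues, so a ∉ F.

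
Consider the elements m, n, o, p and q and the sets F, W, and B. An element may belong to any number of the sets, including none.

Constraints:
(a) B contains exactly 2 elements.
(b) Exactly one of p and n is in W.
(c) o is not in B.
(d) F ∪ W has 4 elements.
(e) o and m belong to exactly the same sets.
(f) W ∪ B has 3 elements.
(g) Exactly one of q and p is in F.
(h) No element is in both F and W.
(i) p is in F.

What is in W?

W = {n}

From (c): o ∉ B.
From (i): p ∈ F.
(e): m matches o: m ∉ B.
(g) (exactly one): q ∉ F.
(h) (disjoint): p ∉ W.
(b) (exactly one): n ∈ W.
(h) (disjoint): n ∉ F.
Suppose m ∈ W: no assignment then satisfies all the clues, so m ∉ W.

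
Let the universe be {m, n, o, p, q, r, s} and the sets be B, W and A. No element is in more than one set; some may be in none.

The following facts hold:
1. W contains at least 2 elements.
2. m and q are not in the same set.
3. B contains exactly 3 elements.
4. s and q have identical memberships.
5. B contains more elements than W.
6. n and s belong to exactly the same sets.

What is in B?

B = {n, q, s}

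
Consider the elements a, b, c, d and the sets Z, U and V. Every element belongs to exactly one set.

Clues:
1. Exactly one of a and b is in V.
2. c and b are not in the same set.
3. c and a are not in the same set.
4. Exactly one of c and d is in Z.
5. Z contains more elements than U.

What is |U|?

1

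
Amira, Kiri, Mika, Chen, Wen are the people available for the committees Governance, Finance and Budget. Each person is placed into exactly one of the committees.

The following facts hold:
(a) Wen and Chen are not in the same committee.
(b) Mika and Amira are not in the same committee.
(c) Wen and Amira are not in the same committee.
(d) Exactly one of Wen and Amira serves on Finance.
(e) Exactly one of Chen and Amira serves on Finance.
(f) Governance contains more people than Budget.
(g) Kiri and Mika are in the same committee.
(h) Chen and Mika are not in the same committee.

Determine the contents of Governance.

Governance = {Kiri, Mika, Wen}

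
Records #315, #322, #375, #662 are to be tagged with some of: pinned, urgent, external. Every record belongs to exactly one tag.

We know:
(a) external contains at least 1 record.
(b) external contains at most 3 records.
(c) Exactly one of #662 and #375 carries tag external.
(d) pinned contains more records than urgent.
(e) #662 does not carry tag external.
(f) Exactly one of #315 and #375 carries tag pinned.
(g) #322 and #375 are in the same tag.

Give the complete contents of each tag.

From (e): #662 ∉ external.
(c) (exactly one): #375 ∈ external.
(f) (exactly one): #315 ∈ pinned.
(g): #322 matches #375: #322 ∉ pinned.
(g): #322 matches #375: #322 ∉ urgent.
(g): #322 matches #375: #322 ∈ external.
Suppose #662 ∉ pinned: no assignment then satisfies all the clues, so #662 ∈ pinned.

pinned = {#315, #662}; urgent = {}; external = {#322, #375}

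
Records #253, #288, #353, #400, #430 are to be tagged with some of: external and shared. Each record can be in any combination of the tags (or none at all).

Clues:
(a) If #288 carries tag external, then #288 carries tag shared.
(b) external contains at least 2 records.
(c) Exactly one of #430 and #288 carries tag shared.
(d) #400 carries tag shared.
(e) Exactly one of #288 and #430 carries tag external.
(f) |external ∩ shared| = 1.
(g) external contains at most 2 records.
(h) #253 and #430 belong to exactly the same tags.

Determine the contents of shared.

shared = {#288, #400}

From (d): #400 ∈ shared.
Suppose #253 ∈ shared: no assignment then satisfies all the clues, so #253 ∉ shared.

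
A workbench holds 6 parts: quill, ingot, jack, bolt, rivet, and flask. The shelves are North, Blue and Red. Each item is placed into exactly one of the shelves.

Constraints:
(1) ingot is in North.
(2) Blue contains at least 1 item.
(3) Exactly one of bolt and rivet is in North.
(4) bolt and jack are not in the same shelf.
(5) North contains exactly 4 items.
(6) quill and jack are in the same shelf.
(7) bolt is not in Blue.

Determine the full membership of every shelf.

North = {ingot, jack, quill, rivet}; Blue = {flask}; Red = {bolt}

From (1): ingot ∈ North.
From (7): bolt ∉ Blue.
Suppose quill ∉ North: no assignment then satisfies all the clues, so quill ∈ North.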